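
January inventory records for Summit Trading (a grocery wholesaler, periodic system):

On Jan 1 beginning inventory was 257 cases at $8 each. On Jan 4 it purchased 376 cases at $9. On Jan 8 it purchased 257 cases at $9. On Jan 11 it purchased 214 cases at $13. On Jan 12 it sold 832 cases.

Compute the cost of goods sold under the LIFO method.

Jan 12, 832 sold [LIFO — newest first]: 214 @ $13 + 257 @ $9 + 361 @ $9 = $8,344
Ending inventory: 257 @ $8 + 15 @ $9 = $2,191

COGS = $8,344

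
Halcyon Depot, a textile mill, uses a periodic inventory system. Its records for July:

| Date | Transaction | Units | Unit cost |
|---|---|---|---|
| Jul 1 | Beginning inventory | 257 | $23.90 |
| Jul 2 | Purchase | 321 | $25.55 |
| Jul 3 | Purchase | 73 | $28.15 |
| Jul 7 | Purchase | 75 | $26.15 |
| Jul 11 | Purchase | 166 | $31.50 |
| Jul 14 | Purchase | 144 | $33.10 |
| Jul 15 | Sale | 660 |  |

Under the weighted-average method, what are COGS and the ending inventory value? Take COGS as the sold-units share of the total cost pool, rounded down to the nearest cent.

Jul 15, sell 660: 660/1036 × $28,355.45 → $18,064.28
Ending inventory (cost pool remaining) = $10,291.17

COGS = $18,064.28; ending inventory = $10,291.17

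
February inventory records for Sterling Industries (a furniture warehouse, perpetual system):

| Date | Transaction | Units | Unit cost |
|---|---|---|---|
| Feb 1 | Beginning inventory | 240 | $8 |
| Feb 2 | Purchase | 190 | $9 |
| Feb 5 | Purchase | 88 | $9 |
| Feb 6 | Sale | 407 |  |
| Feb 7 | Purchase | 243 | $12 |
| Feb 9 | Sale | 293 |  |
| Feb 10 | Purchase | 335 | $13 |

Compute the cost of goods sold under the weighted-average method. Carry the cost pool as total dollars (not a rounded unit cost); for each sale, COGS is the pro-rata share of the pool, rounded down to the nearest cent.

After Feb 1: 240 on hand, pool $1,920.00 (≈ $8.0000 each)
After Feb 2: 430 on hand, pool $3,630.00 (≈ $8.4419 each)
After Feb 5: 518 on hand, pool $4,422.00 (≈ $8.5367 each)
Feb 6, sell 407: 407/518 × $4,422.00 → $3,474.42
After Feb 7: 354 on hand, pool $3,863.58 (≈ $10.9141 each)
Feb 9, sell 293: 293/354 × $3,863.58 → $3,197.82
After Feb 10: 396 on hand, pool $5,020.76 (≈ $12.6787 each)
Total COGS = $3,474.42 + $3,197.82 = $6,672.24
Ending inventory (cost pool remaining) = $5,020.76

COGS = $6,672.24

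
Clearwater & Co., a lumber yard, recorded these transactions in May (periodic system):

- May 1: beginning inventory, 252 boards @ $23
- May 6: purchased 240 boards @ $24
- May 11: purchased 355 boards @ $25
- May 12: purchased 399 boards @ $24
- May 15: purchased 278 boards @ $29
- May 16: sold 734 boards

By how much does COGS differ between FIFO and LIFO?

$1,457

FIFO COGS: 252 @ $23 + 240 @ $24 + 242 @ $25 = $17,606
LIFO COGS: 278 @ $29 + 399 @ $24 + 57 @ $25 = $19,063
Difference = |$17,606 − $19,063| = $1,457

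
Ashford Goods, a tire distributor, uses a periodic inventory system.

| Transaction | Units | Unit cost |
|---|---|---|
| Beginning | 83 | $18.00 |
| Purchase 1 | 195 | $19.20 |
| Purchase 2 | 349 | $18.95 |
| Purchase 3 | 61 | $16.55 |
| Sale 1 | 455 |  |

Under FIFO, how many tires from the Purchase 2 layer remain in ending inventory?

172

Sale 1 (455) [FIFO — oldest first]: 83 @ $18.00 + 195 @ $19.20 + 177 @ $18.95 = $8,592.15
Ending inventory: 172 @ $18.95 + 61 @ $16.55 = $4,268.95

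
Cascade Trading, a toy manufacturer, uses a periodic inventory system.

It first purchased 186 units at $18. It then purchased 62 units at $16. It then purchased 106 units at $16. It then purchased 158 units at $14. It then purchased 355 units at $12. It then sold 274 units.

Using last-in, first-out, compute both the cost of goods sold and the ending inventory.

COGS = $3,288; ending inventory = $9,220

Sale 1 (274) [LIFO — newest first]: 274 @ $12 = $3,288
Ending inventory: 186 @ $18 + 62 @ $16 + 106 @ $16 + 158 @ $14 + 81 @ $12 = $9,220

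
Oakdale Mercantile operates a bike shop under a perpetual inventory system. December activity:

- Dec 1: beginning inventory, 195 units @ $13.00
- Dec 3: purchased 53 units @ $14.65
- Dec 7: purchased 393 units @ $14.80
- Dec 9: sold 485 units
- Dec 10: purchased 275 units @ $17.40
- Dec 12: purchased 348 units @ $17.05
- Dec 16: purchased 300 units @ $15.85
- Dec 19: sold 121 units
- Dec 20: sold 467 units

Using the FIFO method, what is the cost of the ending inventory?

Ending inventory = $8,011.55

Dec 9, 485 sold [FIFO — oldest first]: 195 @ $13.00 + 53 @ $14.65 + 237 @ $14.80 = $6,819.05
Dec 19, 121 sold [FIFO — oldest first]: 121 @ $14.80 = $1,790.80
Dec 20, 467 sold [FIFO — oldest first]: 35 @ $14.80 + 275 @ $17.40 + 157 @ $17.05 = $7,979.85
Total COGS = $6,819.05 + $1,790.80 + $7,979.85 = $16,589.70
Ending inventory: 191 @ $17.05 + 300 @ $15.85 = $8,011.55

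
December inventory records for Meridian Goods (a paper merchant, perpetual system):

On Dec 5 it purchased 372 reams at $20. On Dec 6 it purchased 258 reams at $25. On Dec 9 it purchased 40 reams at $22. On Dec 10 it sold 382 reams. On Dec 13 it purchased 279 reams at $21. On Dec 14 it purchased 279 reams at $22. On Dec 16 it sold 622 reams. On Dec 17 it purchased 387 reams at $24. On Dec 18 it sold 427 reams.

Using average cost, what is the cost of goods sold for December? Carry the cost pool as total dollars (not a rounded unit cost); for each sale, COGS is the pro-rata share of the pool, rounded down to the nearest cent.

After Dec 5: 372 on hand, pool $7,440.00 (≈ $20.0000 each)
After Dec 6: 630 on hand, pool $13,890.00 (≈ $22.0476 each)
After Dec 9: 670 on hand, pool $14,770.00 (≈ $22.0448 each)
Dec 10, sell 382: 382/670 × $14,770.00 → $8,421.10
After Dec 13: 567 on hand, pool $12,207.90 (≈ $21.5307 each)
After Dec 14: 846 on hand, pool $18,345.90 (≈ $21.6855 each)
Dec 16, sell 622: 622/846 × $18,345.90 → $13,488.35
After Dec 17: 611 on hand, pool $14,145.55 (≈ $23.1515 each)
Dec 18, sell 427: 427/611 × $14,145.55 → $9,885.67
Total COGS = $8,421.10 + $13,488.35 + $9,885.67 = $31,795.12
Ending inventory (cost pool remaining) = $4,259.88
Check: goods available $36,055.00 = COGS $31,795.12 + ending $4,259.88

COGS = $31,795.12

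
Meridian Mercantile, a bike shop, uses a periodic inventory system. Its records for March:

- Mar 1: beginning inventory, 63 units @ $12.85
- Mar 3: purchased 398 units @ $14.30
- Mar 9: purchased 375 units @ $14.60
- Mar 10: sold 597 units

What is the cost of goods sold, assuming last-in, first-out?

Mar 10, 597 sold [LIFO — newest first]: 375 @ $14.60 + 222 @ $14.30 = $8,649.60
Ending inventory: 63 @ $12.85 + 176 @ $14.30 = $3,326.35
Check: goods available $11,975.95 = COGS $8,649.60 + ending $3,326.35

COGS = $8,649.60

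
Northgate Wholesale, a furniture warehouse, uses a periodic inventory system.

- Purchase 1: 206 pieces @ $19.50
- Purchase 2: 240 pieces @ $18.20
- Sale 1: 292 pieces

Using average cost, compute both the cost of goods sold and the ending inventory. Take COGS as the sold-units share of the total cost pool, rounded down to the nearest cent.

Sale 1, sell 292: 292/446 × $8,385.00 → $5,489.73
Ending inventory (cost pool remaining) = $2,895.27

COGS = $5,489.73; ending inventory = $2,895.27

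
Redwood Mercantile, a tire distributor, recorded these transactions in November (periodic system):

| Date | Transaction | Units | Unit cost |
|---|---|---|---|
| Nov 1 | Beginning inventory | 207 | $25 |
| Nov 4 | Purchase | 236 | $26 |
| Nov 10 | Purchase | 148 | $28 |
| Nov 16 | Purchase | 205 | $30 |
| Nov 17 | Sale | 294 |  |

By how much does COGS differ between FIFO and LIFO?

FIFO COGS: 207 @ $25 + 87 @ $26 = $7,437
LIFO COGS: 205 @ $30 + 89 @ $28 = $8,642
Difference = |$7,437 − $8,642| = $1,205

$1,205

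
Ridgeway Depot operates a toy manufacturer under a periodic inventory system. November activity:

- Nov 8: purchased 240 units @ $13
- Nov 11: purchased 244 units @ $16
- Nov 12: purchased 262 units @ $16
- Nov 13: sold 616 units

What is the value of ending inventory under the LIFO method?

Nov 13, 616 sold [LIFO — newest first]: 262 @ $16 + 244 @ $16 + 110 @ $13 = $9,526
Ending inventory: 130 @ $13 = $1,690
Check: goods available $11,216 = COGS $9,526 + ending $1,690

Ending inventory = $1,690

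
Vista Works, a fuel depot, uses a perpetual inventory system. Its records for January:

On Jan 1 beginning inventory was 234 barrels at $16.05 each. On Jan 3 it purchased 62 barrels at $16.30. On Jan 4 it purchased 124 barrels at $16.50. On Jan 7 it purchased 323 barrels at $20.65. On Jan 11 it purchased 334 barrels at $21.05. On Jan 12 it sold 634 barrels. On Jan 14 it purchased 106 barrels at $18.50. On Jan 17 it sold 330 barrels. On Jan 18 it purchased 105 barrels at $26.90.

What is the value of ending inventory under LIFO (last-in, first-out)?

Ending inventory = $6,339.45

Jan 12, 634 sold [LIFO — newest first]: 334 @ $21.05 + 300 @ $20.65 = $13,225.70
Jan 17, 330 sold [LIFO — newest first]: 106 @ $18.50 + 23 @ $20.65 + 124 @ $16.50 + 62 @ $16.30 + 15 @ $16.05 = $5,733.30
Total COGS = $13,225.70 + $5,733.30 = $18,959.00
Ending inventory: 219 @ $16.05 + 105 @ $26.90 = $6,339.45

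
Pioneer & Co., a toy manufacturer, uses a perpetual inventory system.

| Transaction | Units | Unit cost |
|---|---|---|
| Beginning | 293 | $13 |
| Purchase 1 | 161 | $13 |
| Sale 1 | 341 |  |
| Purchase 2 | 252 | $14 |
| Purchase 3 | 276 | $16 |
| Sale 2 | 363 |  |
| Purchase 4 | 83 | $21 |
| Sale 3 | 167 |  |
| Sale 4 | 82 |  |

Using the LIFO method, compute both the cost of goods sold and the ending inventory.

Sale 1 (341) [LIFO — newest first]: 161 @ $13 + 180 @ $13 = $4,433
Sale 2 (363) [LIFO — newest first]: 276 @ $16 + 87 @ $14 = $5,634
Sale 3 (167) [LIFO — newest first]: 83 @ $21 + 84 @ $14 = $2,919
Sale 4 (82) [LIFO — newest first]: 81 @ $14 + 1 @ $13 = $1,147
Total COGS = $4,433 + $5,634 + $2,919 + $1,147 = $14,133
Ending inventory: 112 @ $13 = $1,456

COGS = $14,133; ending inventory = $1,456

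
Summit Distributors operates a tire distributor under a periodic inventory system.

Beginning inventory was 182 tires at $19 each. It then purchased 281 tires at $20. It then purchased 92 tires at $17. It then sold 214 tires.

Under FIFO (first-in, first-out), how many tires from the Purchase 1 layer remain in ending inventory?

Sale 1 (214) [FIFO — oldest first]: 182 @ $19 + 32 @ $20 = $4,098
Ending inventory: 249 @ $20 + 92 @ $17 = $6,544
Check: goods available $10,642 = COGS $4,098 + ending $6,544

249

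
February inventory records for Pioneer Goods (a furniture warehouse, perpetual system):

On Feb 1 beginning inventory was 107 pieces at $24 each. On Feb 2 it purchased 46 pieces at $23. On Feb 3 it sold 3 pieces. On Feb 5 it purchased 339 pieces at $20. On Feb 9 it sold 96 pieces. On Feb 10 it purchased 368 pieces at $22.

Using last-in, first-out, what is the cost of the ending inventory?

Feb 3, 3 sold [LIFO — newest first]: 3 @ $23 = $69
Feb 9, 96 sold [LIFO — newest first]: 96 @ $20 = $1,920
Total COGS = $69 + $1,920 = $1,989
Ending inventory: 107 @ $24 + 43 @ $23 + 243 @ $20 + 368 @ $22 = $16,513

Ending inventory = $16,513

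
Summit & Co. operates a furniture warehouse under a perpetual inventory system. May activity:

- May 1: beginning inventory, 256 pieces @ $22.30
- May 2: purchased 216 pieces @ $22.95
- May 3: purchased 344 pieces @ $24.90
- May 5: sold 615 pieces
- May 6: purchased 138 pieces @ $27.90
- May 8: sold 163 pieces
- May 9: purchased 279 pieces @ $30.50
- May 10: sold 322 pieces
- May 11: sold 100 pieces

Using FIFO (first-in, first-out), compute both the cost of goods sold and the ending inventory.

COGS = $30,584.80; ending inventory = $1,006.50

May 5, 615 sold [FIFO — oldest first]: 256 @ $22.30 + 216 @ $22.95 + 143 @ $24.90 = $14,226.70
May 8, 163 sold [FIFO — oldest first]: 163 @ $24.90 = $4,058.70
May 10, 322 sold [FIFO — oldest first]: 38 @ $24.90 + 138 @ $27.90 + 146 @ $30.50 = $9,249.40
May 11, 100 sold [FIFO — oldest first]: 100 @ $30.50 = $3,050.00
Total COGS = $14,226.70 + $4,058.70 + $9,249.40 + $3,050.00 = $30,584.80
Ending inventory: 33 @ $30.50 = $1,006.50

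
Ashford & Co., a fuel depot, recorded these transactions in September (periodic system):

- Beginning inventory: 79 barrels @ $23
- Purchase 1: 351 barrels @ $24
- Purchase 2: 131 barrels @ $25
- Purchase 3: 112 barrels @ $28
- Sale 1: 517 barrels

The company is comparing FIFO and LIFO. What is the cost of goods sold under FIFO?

FIFO COGS: 79 @ $23 + 351 @ $24 + 87 @ $25 = $12,416
LIFO COGS: 112 @ $28 + 131 @ $25 + 274 @ $24 = $12,987

COGS = $12,416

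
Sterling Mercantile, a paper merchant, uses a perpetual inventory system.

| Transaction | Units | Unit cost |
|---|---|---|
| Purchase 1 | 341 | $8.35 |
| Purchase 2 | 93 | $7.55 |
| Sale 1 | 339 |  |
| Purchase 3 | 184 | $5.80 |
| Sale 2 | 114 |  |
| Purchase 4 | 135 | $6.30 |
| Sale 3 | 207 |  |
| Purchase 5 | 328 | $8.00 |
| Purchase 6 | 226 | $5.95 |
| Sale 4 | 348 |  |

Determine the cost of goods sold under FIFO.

Sale 1 (339) [FIFO — oldest first]: 339 @ $8.35 = $2,830.65
Sale 2 (114) [FIFO — oldest first]: 2 @ $8.35 + 93 @ $7.55 + 19 @ $5.80 = $829.05
Sale 3 (207) [FIFO — oldest first]: 165 @ $5.80 + 42 @ $6.30 = $1,221.60
Sale 4 (348) [FIFO — oldest first]: 93 @ $6.30 + 255 @ $8.00 = $2,625.90
Total COGS = $2,830.65 + $829.05 + $1,221.60 + $2,625.90 = $7,507.20
Ending inventory: 73 @ $8.00 + 226 @ $5.95 = $1,928.70

COGS = $7,507.20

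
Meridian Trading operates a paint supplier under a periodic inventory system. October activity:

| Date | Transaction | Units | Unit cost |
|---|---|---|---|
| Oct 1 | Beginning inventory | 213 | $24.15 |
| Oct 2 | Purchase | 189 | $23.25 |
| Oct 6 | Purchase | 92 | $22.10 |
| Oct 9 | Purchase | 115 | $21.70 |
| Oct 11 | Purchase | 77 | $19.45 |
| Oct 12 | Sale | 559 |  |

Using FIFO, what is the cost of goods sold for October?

Oct 12, 559 sold [FIFO — oldest first]: 213 @ $24.15 + 189 @ $23.25 + 92 @ $22.10 + 65 @ $21.70 = $12,981.90
Ending inventory: 50 @ $21.70 + 77 @ $19.45 = $2,582.65

COGS = $12,981.90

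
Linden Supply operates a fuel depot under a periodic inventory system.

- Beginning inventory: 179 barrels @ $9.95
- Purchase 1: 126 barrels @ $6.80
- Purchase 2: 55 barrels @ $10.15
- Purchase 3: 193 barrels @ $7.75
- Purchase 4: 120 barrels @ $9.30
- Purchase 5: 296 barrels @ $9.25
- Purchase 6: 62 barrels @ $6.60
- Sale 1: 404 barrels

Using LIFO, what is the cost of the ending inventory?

Sale 1 (404) [LIFO — newest first]: 62 @ $6.60 + 296 @ $9.25 + 46 @ $9.30 = $3,575.00
Ending inventory: 179 @ $9.95 + 126 @ $6.80 + 55 @ $10.15 + 193 @ $7.75 + 74 @ $9.30 = $5,380.05

Ending inventory = $5,380.05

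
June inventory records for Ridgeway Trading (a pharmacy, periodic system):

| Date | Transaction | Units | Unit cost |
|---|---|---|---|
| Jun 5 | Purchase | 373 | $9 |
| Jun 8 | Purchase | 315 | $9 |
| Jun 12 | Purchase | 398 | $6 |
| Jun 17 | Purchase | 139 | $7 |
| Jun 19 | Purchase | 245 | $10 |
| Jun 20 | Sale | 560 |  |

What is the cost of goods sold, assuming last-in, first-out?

COGS = $4,479

Jun 20, 560 sold [LIFO — newest first]: 245 @ $10 + 139 @ $7 + 176 @ $6 = $4,479
Ending inventory: 373 @ $9 + 315 @ $9 + 222 @ $6 = $7,524
Check: goods available $12,003 = COGS $4,479 + ending $7,524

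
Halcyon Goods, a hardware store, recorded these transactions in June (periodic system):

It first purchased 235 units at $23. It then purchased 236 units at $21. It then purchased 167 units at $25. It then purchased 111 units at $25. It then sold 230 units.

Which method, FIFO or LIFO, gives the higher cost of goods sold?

FIFO COGS: 230 @ $23 = $5,290
LIFO COGS: 111 @ $25 + 119 @ $25 = $5,750

LIFO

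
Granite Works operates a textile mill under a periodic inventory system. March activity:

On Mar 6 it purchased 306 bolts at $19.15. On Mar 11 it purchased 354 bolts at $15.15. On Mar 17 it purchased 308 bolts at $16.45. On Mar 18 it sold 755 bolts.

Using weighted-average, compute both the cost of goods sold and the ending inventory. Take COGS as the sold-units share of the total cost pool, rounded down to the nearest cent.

COGS = $12,705.21; ending inventory = $3,584.39

Mar 18, sell 755: 755/968 × $16,289.60 → $12,705.21
Ending inventory (cost pool remaining) = $3,584.39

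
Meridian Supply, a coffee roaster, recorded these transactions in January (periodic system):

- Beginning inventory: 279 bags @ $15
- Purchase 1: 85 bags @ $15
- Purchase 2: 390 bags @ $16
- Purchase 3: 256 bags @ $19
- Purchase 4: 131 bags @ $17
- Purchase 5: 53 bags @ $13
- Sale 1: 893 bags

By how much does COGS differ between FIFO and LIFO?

$624

FIFO COGS: 279 @ $15 + 85 @ $15 + 390 @ $16 + 139 @ $19 = $14,341
LIFO COGS: 53 @ $13 + 131 @ $17 + 256 @ $19 + 390 @ $16 + 63 @ $15 = $14,965
Difference = |$14,341 − $14,965| = $624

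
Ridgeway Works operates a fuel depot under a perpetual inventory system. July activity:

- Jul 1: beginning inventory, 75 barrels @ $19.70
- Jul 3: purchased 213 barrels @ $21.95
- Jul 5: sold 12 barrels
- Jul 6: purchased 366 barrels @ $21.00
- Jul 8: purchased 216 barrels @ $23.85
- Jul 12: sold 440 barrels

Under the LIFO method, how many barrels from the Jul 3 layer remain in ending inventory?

Jul 5, 12 sold [LIFO — newest first]: 12 @ $21.95 = $263.40
Jul 12, 440 sold [LIFO — newest first]: 216 @ $23.85 + 224 @ $21.00 = $9,855.60
Total COGS = $263.40 + $9,855.60 = $10,119.00
Ending inventory: 75 @ $19.70 + 201 @ $21.95 + 142 @ $21.00 = $8,871.45

201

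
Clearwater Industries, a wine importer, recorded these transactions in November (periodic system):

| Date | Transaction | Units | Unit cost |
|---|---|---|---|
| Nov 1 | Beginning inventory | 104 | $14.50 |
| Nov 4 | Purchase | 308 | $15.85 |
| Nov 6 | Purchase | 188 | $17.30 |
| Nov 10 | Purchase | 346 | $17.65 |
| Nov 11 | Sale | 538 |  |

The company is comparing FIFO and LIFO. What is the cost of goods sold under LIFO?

COGS = $9,422.70

FIFO COGS: 104 @ $14.50 + 308 @ $15.85 + 126 @ $17.30 = $8,569.60
LIFO COGS: 346 @ $17.65 + 188 @ $17.30 + 4 @ $15.85 = $9,422.70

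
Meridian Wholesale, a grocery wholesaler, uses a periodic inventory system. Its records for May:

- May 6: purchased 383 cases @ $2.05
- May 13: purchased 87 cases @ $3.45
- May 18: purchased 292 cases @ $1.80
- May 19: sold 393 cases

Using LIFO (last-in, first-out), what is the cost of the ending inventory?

May 19, 393 sold [LIFO — newest first]: 292 @ $1.80 + 87 @ $3.45 + 14 @ $2.05 = $854.45
Ending inventory: 369 @ $2.05 = $756.45

Ending inventory = $756.45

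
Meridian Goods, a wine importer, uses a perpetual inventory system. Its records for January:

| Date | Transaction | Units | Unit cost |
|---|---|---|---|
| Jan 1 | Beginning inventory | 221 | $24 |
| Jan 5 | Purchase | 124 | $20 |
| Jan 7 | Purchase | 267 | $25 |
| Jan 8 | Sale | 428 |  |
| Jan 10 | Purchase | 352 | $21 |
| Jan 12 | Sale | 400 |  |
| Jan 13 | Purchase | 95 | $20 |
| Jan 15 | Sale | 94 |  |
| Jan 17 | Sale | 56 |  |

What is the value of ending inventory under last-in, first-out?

Jan 8, 428 sold [LIFO — newest first]: 267 @ $25 + 124 @ $20 + 37 @ $24 = $10,043
Jan 12, 400 sold [LIFO — newest first]: 352 @ $21 + 48 @ $24 = $8,544
Jan 15, 94 sold [LIFO — newest first]: 94 @ $20 = $1,880
Jan 17, 56 sold [LIFO — newest first]: 1 @ $20 + 55 @ $24 = $1,340
Total COGS = $10,043 + $8,544 + $1,880 + $1,340 = $21,807
Ending inventory: 81 @ $24 = $1,944

Ending inventory = $1,944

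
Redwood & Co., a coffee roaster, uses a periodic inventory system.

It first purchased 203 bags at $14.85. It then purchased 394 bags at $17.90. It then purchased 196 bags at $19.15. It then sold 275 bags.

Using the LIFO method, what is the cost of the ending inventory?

Sale 1 (275) [LIFO — newest first]: 196 @ $19.15 + 79 @ $17.90 = $5,167.50
Ending inventory: 203 @ $14.85 + 315 @ $17.90 = $8,653.05
Check: goods available $13,820.55 = COGS $5,167.50 + ending $8,653.05

Ending inventory = $8,653.05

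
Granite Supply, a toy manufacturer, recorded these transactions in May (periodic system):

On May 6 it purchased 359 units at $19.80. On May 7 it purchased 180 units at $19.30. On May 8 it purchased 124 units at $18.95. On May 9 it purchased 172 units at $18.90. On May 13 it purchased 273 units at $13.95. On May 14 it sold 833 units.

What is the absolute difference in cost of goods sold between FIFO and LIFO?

FIFO COGS: 359 @ $19.80 + 180 @ $19.30 + 124 @ $18.95 + 170 @ $18.90 = $16,145.00
LIFO COGS: 273 @ $13.95 + 172 @ $18.90 + 124 @ $18.95 + 180 @ $19.30 + 84 @ $19.80 = $14,546.15
Difference = |$16,145.00 − $14,546.15| = $1,598.85

$1,598.85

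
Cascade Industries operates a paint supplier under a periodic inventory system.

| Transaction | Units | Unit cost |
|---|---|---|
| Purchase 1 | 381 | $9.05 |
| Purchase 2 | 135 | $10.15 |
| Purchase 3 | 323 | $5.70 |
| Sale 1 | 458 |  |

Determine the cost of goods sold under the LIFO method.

COGS = $3,211.35

Sale 1 (458) [LIFO — newest first]: 323 @ $5.70 + 135 @ $10.15 = $3,211.35
Ending inventory: 381 @ $9.05 = $3,448.05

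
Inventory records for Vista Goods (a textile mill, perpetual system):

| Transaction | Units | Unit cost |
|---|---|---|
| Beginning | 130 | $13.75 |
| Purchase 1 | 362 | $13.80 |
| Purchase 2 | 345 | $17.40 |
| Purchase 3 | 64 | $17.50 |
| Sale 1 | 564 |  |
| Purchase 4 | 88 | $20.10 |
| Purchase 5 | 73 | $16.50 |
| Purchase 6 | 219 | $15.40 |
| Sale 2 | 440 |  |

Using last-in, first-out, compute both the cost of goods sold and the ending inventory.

Sale 1 (564) [LIFO — newest first]: 64 @ $17.50 + 345 @ $17.40 + 155 @ $13.80 = $9,262.00
Sale 2 (440) [LIFO — newest first]: 219 @ $15.40 + 73 @ $16.50 + 88 @ $20.10 + 60 @ $13.80 = $7,173.90
Total COGS = $9,262.00 + $7,173.90 = $16,435.90
Ending inventory: 130 @ $13.75 + 147 @ $13.80 = $3,816.10

COGS = $16,435.90; ending inventory = $3,816.10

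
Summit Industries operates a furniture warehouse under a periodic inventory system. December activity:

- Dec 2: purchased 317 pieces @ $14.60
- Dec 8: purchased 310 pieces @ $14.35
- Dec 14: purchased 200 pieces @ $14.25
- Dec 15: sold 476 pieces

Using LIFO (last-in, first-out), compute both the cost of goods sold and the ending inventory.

COGS = $6,810.60; ending inventory = $5,116.10

Dec 15, 476 sold [LIFO — newest first]: 200 @ $14.25 + 276 @ $14.35 = $6,810.60
Ending inventory: 317 @ $14.60 + 34 @ $14.35 = $5,116.10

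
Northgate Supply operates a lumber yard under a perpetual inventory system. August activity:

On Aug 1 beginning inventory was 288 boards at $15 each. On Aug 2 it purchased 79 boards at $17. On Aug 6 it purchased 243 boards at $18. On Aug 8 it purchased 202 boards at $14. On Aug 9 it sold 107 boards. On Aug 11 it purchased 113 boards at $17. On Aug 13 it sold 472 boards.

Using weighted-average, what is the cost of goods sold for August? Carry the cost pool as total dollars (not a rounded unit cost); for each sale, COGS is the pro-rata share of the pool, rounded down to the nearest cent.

COGS = $9,248.84

After Aug 1: 288 on hand, pool $4,320.00 (≈ $15.0000 each)
After Aug 2: 367 on hand, pool $5,663.00 (≈ $15.4305 each)
After Aug 6: 610 on hand, pool $10,037.00 (≈ $16.4541 each)
After Aug 8: 812 on hand, pool $12,865.00 (≈ $15.8436 each)
Aug 9, sell 107: 107/812 × $12,865.00 → $1,695.26
After Aug 11: 818 on hand, pool $13,090.74 (≈ $16.0033 each)
Aug 13, sell 472: 472/818 × $13,090.74 → $7,553.58
Total COGS = $1,695.26 + $7,553.58 = $9,248.84
Ending inventory (cost pool remaining) = $5,537.16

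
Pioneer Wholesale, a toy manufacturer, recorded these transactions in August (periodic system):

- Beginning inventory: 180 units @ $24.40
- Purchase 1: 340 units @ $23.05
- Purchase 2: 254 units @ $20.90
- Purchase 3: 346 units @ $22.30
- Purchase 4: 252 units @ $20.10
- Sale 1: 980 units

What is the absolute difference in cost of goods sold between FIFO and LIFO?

FIFO COGS: 180 @ $24.40 + 340 @ $23.05 + 254 @ $20.90 + 206 @ $22.30 = $22,131.40
LIFO COGS: 252 @ $20.10 + 346 @ $22.30 + 254 @ $20.90 + 128 @ $23.05 = $21,040.00
Difference = |$22,131.40 − $21,040.00| = $1,091.40

$1,091.40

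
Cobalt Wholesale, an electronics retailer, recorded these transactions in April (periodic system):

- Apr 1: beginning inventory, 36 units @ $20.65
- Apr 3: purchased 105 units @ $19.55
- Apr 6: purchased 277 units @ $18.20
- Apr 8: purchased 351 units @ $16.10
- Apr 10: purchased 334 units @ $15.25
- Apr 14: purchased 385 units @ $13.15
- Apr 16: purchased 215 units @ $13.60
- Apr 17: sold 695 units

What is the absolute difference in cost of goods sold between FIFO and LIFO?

$2,861.75

FIFO COGS: 36 @ $20.65 + 105 @ $19.55 + 277 @ $18.20 + 277 @ $16.10 = $12,297.25
LIFO COGS: 215 @ $13.60 + 385 @ $13.15 + 95 @ $15.25 = $9,435.50
Difference = |$12,297.25 − $9,435.50| = $2,861.75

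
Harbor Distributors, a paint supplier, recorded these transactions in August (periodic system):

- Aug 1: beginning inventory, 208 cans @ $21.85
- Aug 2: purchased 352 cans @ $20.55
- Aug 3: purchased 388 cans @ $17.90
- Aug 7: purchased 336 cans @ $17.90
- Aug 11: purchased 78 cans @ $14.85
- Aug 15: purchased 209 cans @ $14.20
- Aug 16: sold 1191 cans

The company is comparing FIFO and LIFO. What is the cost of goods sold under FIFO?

FIFO COGS: 208 @ $21.85 + 352 @ $20.55 + 388 @ $17.90 + 243 @ $17.90 = $23,073.30
LIFO COGS: 209 @ $14.20 + 78 @ $14.85 + 336 @ $17.90 + 388 @ $17.90 + 180 @ $20.55 = $20,784.70

COGS = $23,073.30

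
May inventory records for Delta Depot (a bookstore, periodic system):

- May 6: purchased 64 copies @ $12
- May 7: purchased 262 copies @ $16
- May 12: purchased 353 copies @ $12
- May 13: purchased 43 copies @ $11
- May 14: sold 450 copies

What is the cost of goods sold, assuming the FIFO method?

May 14, 450 sold [FIFO — oldest first]: 64 @ $12 + 262 @ $16 + 124 @ $12 = $6,448
Ending inventory: 229 @ $12 + 43 @ $11 = $3,221
Check: goods available $9,669 = COGS $6,448 + ending $3,221

COGS = $6,448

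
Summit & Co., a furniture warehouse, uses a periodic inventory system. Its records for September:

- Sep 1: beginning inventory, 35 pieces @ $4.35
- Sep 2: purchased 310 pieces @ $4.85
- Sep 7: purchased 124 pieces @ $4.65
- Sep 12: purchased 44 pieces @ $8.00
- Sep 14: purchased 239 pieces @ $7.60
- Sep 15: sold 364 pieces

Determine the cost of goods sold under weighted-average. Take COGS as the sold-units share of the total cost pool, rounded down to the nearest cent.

Sep 15, sell 364: 364/752 × $4,400.75 → $2,130.15
Ending inventory (cost pool remaining) = $2,270.60

COGS = $2,130.15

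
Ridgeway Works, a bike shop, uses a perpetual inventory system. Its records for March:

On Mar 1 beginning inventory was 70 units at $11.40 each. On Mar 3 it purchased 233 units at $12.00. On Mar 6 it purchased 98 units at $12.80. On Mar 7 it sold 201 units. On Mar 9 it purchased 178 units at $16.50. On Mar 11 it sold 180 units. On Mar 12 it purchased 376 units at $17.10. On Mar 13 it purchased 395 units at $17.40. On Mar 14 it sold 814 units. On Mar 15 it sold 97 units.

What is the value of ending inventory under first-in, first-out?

Mar 7, 201 sold [FIFO — oldest first]: 70 @ $11.40 + 131 @ $12.00 = $2,370.00
Mar 11, 180 sold [FIFO — oldest first]: 102 @ $12.00 + 78 @ $12.80 = $2,222.40
Mar 14, 814 sold [FIFO — oldest first]: 20 @ $12.80 + 178 @ $16.50 + 376 @ $17.10 + 240 @ $17.40 = $13,798.60
Mar 15, 97 sold [FIFO — oldest first]: 97 @ $17.40 = $1,687.80
Total COGS = $2,370.00 + $2,222.40 + $13,798.60 + $1,687.80 = $20,078.80
Ending inventory: 58 @ $17.40 = $1,009.20

Ending inventory = $1,009.20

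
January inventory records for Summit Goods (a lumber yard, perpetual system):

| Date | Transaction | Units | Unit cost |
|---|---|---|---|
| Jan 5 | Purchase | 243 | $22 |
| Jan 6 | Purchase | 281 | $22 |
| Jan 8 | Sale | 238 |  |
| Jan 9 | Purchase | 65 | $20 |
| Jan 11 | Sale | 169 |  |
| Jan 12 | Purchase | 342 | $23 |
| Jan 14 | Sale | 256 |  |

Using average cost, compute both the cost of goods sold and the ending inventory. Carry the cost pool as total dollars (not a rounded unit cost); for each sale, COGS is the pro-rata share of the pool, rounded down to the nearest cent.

COGS = $14,657.55; ending inventory = $6,036.45

After Jan 5: 243 on hand, pool $5,346.00 (≈ $22.0000 each)
After Jan 6: 524 on hand, pool $11,528.00 (≈ $22.0000 each)
Jan 8, sell 238: 238/524 × $11,528.00 → $5,236.00
After Jan 9: 351 on hand, pool $7,592.00 (≈ $21.6296 each)
Jan 11, sell 169: 169/351 × $7,592.00 → $3,655.40
After Jan 12: 524 on hand, pool $11,802.60 (≈ $22.5240 each)
Jan 14, sell 256: 256/524 × $11,802.60 → $5,766.15
Total COGS = $5,236.00 + $3,655.40 + $5,766.15 = $14,657.55
Ending inventory (cost pool remaining) = $6,036.45
Check: goods available $20,694.00 = COGS $14,657.55 + ending $6,036.45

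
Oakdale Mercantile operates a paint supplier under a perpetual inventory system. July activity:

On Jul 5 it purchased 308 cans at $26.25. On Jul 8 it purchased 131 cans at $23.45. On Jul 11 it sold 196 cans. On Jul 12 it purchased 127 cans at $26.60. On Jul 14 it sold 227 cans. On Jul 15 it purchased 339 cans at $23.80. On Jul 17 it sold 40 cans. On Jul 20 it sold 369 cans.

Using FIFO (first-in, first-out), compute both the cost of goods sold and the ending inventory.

Jul 11, 196 sold [FIFO — oldest first]: 196 @ $26.25 = $5,145.00
Jul 14, 227 sold [FIFO — oldest first]: 112 @ $26.25 + 115 @ $23.45 = $5,636.75
Jul 17, 40 sold [FIFO — oldest first]: 16 @ $23.45 + 24 @ $26.60 = $1,013.60
Jul 20, 369 sold [FIFO — oldest first]: 103 @ $26.60 + 266 @ $23.80 = $9,070.60
Total COGS = $5,145.00 + $5,636.75 + $1,013.60 + $9,070.60 = $20,865.95
Ending inventory: 73 @ $23.80 = $1,737.40
Check: goods available $22,603.35 = COGS $20,865.95 + ending $1,737.40

COGS = $20,865.95; ending inventory = $1,737.40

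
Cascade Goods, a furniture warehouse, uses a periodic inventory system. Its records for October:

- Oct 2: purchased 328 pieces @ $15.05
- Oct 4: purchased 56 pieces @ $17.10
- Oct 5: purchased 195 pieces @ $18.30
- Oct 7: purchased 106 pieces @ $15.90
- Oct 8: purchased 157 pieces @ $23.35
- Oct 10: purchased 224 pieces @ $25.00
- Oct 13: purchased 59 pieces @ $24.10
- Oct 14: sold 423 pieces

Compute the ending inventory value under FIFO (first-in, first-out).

Ending inventory = $15,228.05

Oct 14, 423 sold [FIFO — oldest first]: 328 @ $15.05 + 56 @ $17.10 + 39 @ $18.30 = $6,607.70
Ending inventory: 156 @ $18.30 + 106 @ $15.90 + 157 @ $23.35 + 224 @ $25.00 + 59 @ $24.10 = $15,228.05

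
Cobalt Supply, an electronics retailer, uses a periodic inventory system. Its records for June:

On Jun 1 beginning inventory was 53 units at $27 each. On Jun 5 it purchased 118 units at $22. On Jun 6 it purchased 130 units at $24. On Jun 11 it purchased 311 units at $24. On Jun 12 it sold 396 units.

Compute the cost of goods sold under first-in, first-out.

COGS = $9,427

Jun 12, 396 sold [FIFO — oldest first]: 53 @ $27 + 118 @ $22 + 130 @ $24 + 95 @ $24 = $9,427
Ending inventory: 216 @ $24 = $5,184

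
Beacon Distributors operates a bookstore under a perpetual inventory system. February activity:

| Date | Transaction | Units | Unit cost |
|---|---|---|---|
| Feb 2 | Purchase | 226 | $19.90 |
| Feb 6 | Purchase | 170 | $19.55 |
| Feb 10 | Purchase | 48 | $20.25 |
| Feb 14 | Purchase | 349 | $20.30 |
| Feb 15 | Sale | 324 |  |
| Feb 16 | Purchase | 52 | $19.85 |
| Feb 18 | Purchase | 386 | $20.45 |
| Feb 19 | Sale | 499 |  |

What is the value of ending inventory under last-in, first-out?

Feb 15, 324 sold [LIFO — newest first]: 324 @ $20.30 = $6,577.20
Feb 19, 499 sold [LIFO — newest first]: 386 @ $20.45 + 52 @ $19.85 + 25 @ $20.30 + 36 @ $20.25 = $10,162.40
Total COGS = $6,577.20 + $10,162.40 = $16,739.60
Ending inventory: 226 @ $19.90 + 170 @ $19.55 + 12 @ $20.25 = $8,063.90

Ending inventory = $8,063.90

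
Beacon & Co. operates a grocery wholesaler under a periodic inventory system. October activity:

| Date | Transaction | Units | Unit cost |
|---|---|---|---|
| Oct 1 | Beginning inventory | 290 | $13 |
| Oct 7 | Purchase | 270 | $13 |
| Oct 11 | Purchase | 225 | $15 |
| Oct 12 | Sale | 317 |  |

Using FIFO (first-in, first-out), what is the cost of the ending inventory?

Ending inventory = $6,534

Oct 12, 317 sold [FIFO — oldest first]: 290 @ $13 + 27 @ $13 = $4,121
Ending inventory: 243 @ $13 + 225 @ $15 = $6,534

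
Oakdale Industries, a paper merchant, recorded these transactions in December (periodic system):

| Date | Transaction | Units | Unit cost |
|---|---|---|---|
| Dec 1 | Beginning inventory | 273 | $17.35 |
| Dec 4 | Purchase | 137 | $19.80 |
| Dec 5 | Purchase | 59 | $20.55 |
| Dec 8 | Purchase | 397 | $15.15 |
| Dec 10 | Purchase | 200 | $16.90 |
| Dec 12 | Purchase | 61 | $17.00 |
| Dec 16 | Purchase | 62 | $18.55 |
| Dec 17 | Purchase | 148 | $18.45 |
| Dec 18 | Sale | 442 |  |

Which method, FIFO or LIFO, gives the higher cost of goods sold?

FIFO

FIFO COGS: 273 @ $17.35 + 137 @ $19.80 + 32 @ $20.55 = $8,106.75
LIFO COGS: 148 @ $18.45 + 62 @ $18.55 + 61 @ $17.00 + 171 @ $16.90 = $7,807.60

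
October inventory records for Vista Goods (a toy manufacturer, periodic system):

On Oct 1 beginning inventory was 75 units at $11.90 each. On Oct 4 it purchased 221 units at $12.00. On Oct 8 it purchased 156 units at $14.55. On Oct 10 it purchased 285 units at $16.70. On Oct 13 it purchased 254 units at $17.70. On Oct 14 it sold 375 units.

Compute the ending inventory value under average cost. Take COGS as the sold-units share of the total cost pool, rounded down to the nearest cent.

Ending inventory = $9,367.18

Oct 14, sell 375: 375/991 × $15,069.60 → $5,702.42
Ending inventory (cost pool remaining) = $9,367.18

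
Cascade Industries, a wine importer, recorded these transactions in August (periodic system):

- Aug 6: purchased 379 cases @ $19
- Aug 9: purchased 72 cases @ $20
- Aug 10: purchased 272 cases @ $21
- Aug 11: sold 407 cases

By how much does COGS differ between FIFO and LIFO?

FIFO COGS: 379 @ $19 + 28 @ $20 = $7,761
LIFO COGS: 272 @ $21 + 72 @ $20 + 63 @ $19 = $8,349
Difference = |$7,761 − $8,349| = $588

$588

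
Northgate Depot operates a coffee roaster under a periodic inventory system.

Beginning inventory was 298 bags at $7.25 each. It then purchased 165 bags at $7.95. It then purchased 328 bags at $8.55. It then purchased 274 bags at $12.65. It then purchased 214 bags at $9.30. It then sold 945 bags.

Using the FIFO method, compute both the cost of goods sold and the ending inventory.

Sale 1 (945) [FIFO — oldest first]: 298 @ $7.25 + 165 @ $7.95 + 328 @ $8.55 + 154 @ $12.65 = $8,224.75
Ending inventory: 120 @ $12.65 + 214 @ $9.30 = $3,508.20

COGS = $8,224.75; ending inventory = $3,508.20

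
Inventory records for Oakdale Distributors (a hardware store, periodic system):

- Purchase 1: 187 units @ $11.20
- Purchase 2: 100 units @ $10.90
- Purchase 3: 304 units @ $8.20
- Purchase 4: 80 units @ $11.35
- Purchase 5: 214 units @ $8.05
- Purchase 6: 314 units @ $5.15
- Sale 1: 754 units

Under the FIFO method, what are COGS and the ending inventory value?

COGS = $7,253.35; ending inventory = $2,671.65

Sale 1 (754) [FIFO — oldest first]: 187 @ $11.20 + 100 @ $10.90 + 304 @ $8.20 + 80 @ $11.35 + 83 @ $8.05 = $7,253.35
Ending inventory: 131 @ $8.05 + 314 @ $5.15 = $2,671.65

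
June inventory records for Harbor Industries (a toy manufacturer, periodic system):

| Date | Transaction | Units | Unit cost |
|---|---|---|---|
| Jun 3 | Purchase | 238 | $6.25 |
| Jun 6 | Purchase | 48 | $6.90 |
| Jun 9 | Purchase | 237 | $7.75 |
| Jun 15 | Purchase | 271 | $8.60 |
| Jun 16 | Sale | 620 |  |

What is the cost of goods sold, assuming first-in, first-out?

Jun 16, 620 sold [FIFO — oldest first]: 238 @ $6.25 + 48 @ $6.90 + 237 @ $7.75 + 97 @ $8.60 = $4,489.65
Ending inventory: 174 @ $8.60 = $1,496.40

COGS = $4,489.65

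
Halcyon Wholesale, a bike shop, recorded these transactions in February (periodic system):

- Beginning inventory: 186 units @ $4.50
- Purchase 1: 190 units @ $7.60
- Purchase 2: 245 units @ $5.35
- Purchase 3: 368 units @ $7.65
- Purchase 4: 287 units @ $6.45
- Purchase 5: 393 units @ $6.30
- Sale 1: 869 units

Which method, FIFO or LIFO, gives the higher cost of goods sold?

FIFO COGS: 186 @ $4.50 + 190 @ $7.60 + 245 @ $5.35 + 248 @ $7.65 = $5,488.95
LIFO COGS: 393 @ $6.30 + 287 @ $6.45 + 189 @ $7.65 = $5,772.90

LIFO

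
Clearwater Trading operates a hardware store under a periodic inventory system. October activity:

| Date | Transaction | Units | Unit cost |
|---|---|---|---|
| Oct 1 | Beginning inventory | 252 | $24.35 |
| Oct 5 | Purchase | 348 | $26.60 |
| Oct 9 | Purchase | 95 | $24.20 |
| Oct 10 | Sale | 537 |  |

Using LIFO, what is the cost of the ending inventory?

Oct 10, 537 sold [LIFO — newest first]: 95 @ $24.20 + 348 @ $26.60 + 94 @ $24.35 = $13,844.70
Ending inventory: 158 @ $24.35 = $3,847.30

Ending inventory = $3,847.30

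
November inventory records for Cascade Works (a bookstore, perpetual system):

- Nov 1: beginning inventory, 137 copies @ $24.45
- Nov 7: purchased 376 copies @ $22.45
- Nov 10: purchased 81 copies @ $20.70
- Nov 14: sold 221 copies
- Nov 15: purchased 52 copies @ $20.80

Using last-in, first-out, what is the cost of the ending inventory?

Ending inventory = $9,729.45

Nov 14, 221 sold [LIFO — newest first]: 81 @ $20.70 + 140 @ $22.45 = $4,819.70
Ending inventory: 137 @ $24.45 + 236 @ $22.45 + 52 @ $20.80 = $9,729.45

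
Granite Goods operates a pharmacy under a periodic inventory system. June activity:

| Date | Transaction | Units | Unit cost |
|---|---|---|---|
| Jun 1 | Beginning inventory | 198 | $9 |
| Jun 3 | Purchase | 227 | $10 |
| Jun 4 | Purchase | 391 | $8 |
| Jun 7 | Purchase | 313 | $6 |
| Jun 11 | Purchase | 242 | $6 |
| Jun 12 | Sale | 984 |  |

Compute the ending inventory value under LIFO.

Ending inventory = $3,672

Jun 12, 984 sold [LIFO — newest first]: 242 @ $6 + 313 @ $6 + 391 @ $8 + 38 @ $10 = $6,838
Ending inventory: 198 @ $9 + 189 @ $10 = $3,672
Check: goods available $10,510 = COGS $6,838 + ending $3,672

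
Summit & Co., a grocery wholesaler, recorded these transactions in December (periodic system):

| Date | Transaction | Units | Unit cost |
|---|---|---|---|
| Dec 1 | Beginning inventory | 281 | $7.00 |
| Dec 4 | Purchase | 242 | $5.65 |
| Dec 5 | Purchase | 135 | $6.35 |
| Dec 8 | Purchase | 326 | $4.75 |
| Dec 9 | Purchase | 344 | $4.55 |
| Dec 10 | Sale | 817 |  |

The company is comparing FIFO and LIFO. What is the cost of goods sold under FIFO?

FIFO COGS: 281 @ $7.00 + 242 @ $5.65 + 135 @ $6.35 + 159 @ $4.75 = $4,946.80
LIFO COGS: 344 @ $4.55 + 326 @ $4.75 + 135 @ $6.35 + 12 @ $5.65 = $4,038.75

COGS = $4,946.80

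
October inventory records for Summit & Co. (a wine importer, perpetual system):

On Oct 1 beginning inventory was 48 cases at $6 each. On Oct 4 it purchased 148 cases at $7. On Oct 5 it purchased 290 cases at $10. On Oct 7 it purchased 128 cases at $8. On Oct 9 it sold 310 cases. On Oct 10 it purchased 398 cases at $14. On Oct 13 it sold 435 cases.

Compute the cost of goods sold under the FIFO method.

COGS = $7,082

Oct 9, 310 sold [FIFO — oldest first]: 48 @ $6 + 148 @ $7 + 114 @ $10 = $2,464
Oct 13, 435 sold [FIFO — oldest first]: 176 @ $10 + 128 @ $8 + 131 @ $14 = $4,618
Total COGS = $2,464 + $4,618 = $7,082
Ending inventory: 267 @ $14 = $3,738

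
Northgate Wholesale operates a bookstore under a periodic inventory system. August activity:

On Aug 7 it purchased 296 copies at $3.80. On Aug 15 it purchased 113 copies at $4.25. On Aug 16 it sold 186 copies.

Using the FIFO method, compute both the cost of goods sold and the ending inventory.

COGS = $706.80; ending inventory = $898.25

Aug 16, 186 sold [FIFO — oldest first]: 186 @ $3.80 = $706.80
Ending inventory: 110 @ $3.80 + 113 @ $4.25 = $898.25
Check: goods available $1,605.05 = COGS $706.80 + ending $898.25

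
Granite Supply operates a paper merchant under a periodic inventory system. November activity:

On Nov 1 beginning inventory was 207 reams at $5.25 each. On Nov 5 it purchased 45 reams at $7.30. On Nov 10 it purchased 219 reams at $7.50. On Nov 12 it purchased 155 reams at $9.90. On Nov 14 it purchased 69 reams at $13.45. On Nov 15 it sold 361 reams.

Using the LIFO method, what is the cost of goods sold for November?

Nov 15, 361 sold [LIFO — newest first]: 69 @ $13.45 + 155 @ $9.90 + 137 @ $7.50 = $3,490.05
Ending inventory: 207 @ $5.25 + 45 @ $7.30 + 82 @ $7.50 = $2,030.25

COGS = $3,490.05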